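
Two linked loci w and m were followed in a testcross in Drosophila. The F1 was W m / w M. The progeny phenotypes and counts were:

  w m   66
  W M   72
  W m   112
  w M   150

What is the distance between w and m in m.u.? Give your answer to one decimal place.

The recombinant classes are W M and w m: 72 + 66 = 138.
Recombination frequency = 138/400 = 0.3450 ≈ 34.5%, i.e. 34.5 m.u.

34.5 m.u.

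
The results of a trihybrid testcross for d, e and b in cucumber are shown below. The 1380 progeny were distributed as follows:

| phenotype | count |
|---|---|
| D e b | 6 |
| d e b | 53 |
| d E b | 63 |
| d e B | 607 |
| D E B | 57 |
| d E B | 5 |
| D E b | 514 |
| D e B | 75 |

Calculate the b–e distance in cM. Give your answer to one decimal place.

The two most frequent reciprocal classes, D E b and d e B, are the parental types, so the F1 was D E b / d e B.
The two rarest classes, D e b and d E B, are the double crossovers. Comparing them with the parentals, only the e allele has switched, so e is the middle locus and the order is b – e – d.
Crossovers in the b–e interval produce the single-crossover classes D E B and d e b (57 + 53 = 110) plus the double crossovers (11).
RF(b–e) = (110 + 11) / 1380 = 121/1380 = 0.0877 → 8.8 cM.

8.8 cM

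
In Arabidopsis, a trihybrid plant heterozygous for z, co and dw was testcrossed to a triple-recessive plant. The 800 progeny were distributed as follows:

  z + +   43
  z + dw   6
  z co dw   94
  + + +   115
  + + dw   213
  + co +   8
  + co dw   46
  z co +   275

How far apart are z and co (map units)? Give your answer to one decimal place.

12.9 map units

The two most frequent reciprocal classes, + + dw and z co +, are the parental types, so the F1 was + + dw / z co +.
The two rarest classes, z + dw and + co +, are the double crossovers. Comparing them with the parentals, only the z allele has switched, so z is the middle locus and the order is co – z – dw.
Crossovers in the co–z interval produce the single-crossover classes + co dw and z + + (46 + 43 = 89) plus the double crossovers (14).
RF(co–z) = (89 + 14) / 800 = 103/800 = 0.1288 → 12.9 map units.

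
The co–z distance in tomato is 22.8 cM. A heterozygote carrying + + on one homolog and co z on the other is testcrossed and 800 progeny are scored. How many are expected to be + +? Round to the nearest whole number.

A map distance of 22.8 cM corresponds to a recombination frequency of 0.228.
The F1 is + + / co z, so + + is a parental gamete class with expected frequency (1 − r)/2 = 0.772/2 = 0.3860.
Expected number = 0.3860 × 800 = 308.80 ≈ 309.

309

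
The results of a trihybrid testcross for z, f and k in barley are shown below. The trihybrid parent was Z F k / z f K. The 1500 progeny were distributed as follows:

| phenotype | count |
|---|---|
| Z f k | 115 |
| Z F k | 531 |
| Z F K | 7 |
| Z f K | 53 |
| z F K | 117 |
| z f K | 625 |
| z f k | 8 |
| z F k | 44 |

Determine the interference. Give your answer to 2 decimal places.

The two rarest classes, Z F K and z f k, are the double crossovers. Comparing them with the parentals, only the k allele has switched, so k is the middle locus and the order is f – k – z.
f–k: (232 + 15)/1500 = 0.1647; k–z: (97 + 15)/1500 = 0.0747.
Expected DCO frequency = 0.1647 × 0.0747 ≈ 0.01230; observed = 15/1500 ≈ 0.01000.
Coefficient of coincidence = 0.01000/0.01230 ≈ 0.81; interference = 1 − 0.81 = 0.19.

0.19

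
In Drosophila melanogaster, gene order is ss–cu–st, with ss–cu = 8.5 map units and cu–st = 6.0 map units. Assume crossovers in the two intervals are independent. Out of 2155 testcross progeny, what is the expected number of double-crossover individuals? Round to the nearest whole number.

Map distances give recombination frequencies of 0.085 and 0.060 for the two intervals.
With no interference, expected double-crossover frequency = 0.085 × 0.060 = 0.00510.
Expected number = 0.00510 × 2155 = 10.99 ≈ 11.

11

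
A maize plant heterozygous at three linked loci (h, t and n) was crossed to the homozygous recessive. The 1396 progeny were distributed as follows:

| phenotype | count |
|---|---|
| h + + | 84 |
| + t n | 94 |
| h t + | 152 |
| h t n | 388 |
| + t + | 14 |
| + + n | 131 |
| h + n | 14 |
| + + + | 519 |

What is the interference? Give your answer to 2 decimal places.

0.39

The two most frequent reciprocal classes, h t n and + + +, are the parental types, so the F1 was h t n / + + +.
The two rarest classes, h + n and + t +, are the double crossovers. Comparing them with the parentals, only the t allele has switched, so t is the middle locus and the order is n – t – h.
n–t: (283 + 28)/1396 = 0.2228; t–h: (178 + 28)/1396 = 0.1476.
Expected DCO frequency = 0.2228 × 0.1476 ≈ 0.03289; observed = 28/1396 ≈ 0.02006.
Coefficient of coincidence = 0.02006/0.03289 ≈ 0.61; interference = 1 − 0.61 = 0.39.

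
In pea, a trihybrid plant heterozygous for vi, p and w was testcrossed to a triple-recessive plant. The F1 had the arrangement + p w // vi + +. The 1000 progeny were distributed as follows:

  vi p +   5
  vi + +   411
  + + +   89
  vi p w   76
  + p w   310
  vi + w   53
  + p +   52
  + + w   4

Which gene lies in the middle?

p

The two rarest classes, + + w and vi p +, are the double crossovers. Comparing them with the parentals, only the p allele has switched, so p is the middle locus and the order is vi – p – w.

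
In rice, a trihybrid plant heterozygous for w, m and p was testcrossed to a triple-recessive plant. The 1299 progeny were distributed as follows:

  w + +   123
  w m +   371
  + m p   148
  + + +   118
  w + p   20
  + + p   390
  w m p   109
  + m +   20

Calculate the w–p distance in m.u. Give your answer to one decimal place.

20.6 m.u.

The two most frequent reciprocal classes, w m + and + + p, are the parental types, so the F1 was w m + / + + p.
The two rarest classes, + m + and w + p, are the double crossovers. Comparing them with the parentals, only the w allele has switched, so w is the middle locus and the order is p – w – m.
Crossovers in the p–w interval produce the single-crossover classes w m p and + + + (109 + 118 = 227) plus the double crossovers (40).
RF(p–w) = (227 + 40) / 1299 = 267/1299 = 0.2055 → 20.6 m.u.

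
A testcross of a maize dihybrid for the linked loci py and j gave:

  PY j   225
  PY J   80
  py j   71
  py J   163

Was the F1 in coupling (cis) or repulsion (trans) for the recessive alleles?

The two most frequent classes are PY j (225) and py J (163); these are the parental (non-recombinant) types.
So the F1 carried PY j on one chromosome and py J on the other — the recessive alleles are on opposite chromosomes (trans / repulsion).

trans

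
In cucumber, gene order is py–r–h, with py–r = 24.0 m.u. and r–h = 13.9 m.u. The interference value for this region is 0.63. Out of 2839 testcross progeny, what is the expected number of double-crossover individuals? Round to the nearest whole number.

Map distances give recombination frequencies of 0.240 and 0.139 for the two intervals.
With interference 0.63 (so coincidence = 0.37), expected double-crossover frequency = 0.240 × 0.139 × 0.37 = 0.01234.
Expected number = 0.01234 × 2839 = 35.04 ≈ 35.

35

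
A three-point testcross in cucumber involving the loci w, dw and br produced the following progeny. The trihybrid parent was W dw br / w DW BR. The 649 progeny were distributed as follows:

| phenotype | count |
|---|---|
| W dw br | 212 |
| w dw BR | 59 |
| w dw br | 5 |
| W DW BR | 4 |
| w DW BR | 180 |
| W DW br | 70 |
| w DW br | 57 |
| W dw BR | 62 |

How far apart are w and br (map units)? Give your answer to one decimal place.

The two rarest classes, w dw br and W DW BR, are the double crossovers. Comparing them with the parentals, only the w allele has switched, so w is the middle locus and the order is dw – w – br.
Crossovers in the w–br interval produce the single-crossover classes W dw BR and w DW br (62 + 57 = 119) plus the double crossovers (9).
RF(w–br) = (119 + 9) / 649 = 128/649 = 0.1972 → 19.7 map units.

19.7 map units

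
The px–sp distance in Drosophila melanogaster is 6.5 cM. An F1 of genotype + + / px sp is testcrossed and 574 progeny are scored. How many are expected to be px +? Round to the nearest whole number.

A map distance of 6.5 cM corresponds to a recombination frequency of 0.065.
The F1 is + + / px sp, so px + is a recombinant gamete class with expected frequency r/2 = 0.065/2 = 0.0325.
Expected number = 0.0325 × 574 = 18.66 ≈ 19.

19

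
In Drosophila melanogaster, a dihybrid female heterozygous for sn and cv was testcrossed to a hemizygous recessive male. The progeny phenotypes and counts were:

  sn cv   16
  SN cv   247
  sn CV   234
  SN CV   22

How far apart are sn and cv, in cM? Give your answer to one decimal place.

The two most frequent classes, SN cv (247) and sn CV (234), are the parental types, so the F1 was SN cv / sn CV.
The recombinant classes are SN CV and sn cv: 22 + 16 = 38.
Recombination frequency = 38/519 = 0.0732 ≈ 7.3%, i.e. 7.3 cM.

7.3 cM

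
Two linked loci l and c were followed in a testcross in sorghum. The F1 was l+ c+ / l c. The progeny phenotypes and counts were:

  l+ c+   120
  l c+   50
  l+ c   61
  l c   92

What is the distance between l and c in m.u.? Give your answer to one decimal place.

34.4 m.u.

The recombinant classes are l+ c and l c+: 61 + 50 = 111.
Recombination frequency = 111/323 = 0.3437 ≈ 34.4%, i.e. 34.4 m.u.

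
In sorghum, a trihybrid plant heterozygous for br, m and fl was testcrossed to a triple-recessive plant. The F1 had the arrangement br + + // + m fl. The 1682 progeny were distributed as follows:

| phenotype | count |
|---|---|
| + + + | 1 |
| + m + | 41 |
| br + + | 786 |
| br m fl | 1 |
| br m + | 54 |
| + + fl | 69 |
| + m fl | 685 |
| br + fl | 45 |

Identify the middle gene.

The two rarest classes, + + + and br m fl, are the double crossovers. Comparing them with the parentals, only the br allele has switched, so br is the middle locus and the order is m – br – fl.

br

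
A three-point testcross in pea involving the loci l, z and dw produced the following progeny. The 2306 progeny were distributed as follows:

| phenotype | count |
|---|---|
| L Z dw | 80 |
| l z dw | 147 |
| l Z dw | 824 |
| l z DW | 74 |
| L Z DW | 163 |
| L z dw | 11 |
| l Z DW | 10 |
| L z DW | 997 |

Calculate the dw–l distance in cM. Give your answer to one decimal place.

The two most frequent reciprocal classes, l Z dw and L z DW, are the parental types, so the F1 was l Z dw / L z DW.
The two rarest classes, l Z DW and L z dw, are the double crossovers. Comparing them with the parentals, only the dw allele has switched, so dw is the middle locus and the order is z – dw – l.
Crossovers in the dw–l interval produce the single-crossover classes L Z dw and l z DW (80 + 74 = 154) plus the double crossovers (21).
RF(dw–l) = (154 + 21) / 2306 = 175/2306 = 0.0759 → 7.6 cM.

7.6 cM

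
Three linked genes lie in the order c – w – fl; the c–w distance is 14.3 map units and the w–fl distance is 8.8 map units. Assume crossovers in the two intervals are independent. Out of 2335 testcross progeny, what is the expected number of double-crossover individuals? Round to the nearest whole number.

29

Map distances give recombination frequencies of 0.143 and 0.088 for the two intervals.
With no interference, expected double-crossover frequency = 0.143 × 0.088 = 0.01258.
Expected number = 0.01258 × 2335 = 29.38 ≈ 29.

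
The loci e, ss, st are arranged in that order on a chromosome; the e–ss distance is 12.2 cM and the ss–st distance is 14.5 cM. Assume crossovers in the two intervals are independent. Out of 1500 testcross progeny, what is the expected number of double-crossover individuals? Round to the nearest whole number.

Map distances give recombination frequencies of 0.122 and 0.145 for the two intervals.
With no interference, expected double-crossover frequency = 0.122 × 0.145 = 0.01769.
Expected number = 0.01769 × 1500 = 26.53 ≈ 27.

27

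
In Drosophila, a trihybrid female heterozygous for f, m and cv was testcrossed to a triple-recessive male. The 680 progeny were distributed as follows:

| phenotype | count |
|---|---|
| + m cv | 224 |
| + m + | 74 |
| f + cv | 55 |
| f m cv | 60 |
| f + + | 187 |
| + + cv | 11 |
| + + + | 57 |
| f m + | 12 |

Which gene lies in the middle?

The two most frequent reciprocal classes, f + + and + m cv, are the parental types, so the F1 was f + + / + m cv.
The two rarest classes, f m + and + + cv, are the double crossovers. Comparing them with the parentals, only the m allele has switched, so m is the middle locus and the order is f – m – cv.

m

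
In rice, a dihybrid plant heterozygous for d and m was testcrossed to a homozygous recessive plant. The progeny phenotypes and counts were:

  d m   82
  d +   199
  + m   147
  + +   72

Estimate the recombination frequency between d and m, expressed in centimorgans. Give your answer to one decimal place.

The two most frequent classes, + m (147) and d + (199), are the parental types, so the F1 was + m / d +.
The recombinant classes are + + and d m: 72 + 82 = 154.
Recombination frequency = 154/500 = 0.3080 ≈ 30.8%, i.e. 30.8 centimorgans.

30.8 centimorgans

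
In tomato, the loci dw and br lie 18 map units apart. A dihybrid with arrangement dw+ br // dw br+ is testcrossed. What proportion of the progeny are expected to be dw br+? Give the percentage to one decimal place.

41.0%

A map distance of 18 map units corresponds to a recombination frequency of 0.180.
The F1 is dw+ br / dw br+, so dw br+ is a parental gamete class with expected frequency (1 − r)/2 = 0.820/2 = 0.4100.
That is 0.4100 = 41.0% of the progeny.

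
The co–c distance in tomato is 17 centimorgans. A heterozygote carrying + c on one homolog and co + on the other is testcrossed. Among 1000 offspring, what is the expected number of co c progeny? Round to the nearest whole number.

A map distance of 17 centimorgans corresponds to a recombination frequency of 0.170.
The F1 is + c / co +, so co c is a recombinant gamete class with expected frequency r/2 = 0.170/2 = 0.0850.
Expected number = 0.0850 × 1000 = 85.00 ≈ 85.

85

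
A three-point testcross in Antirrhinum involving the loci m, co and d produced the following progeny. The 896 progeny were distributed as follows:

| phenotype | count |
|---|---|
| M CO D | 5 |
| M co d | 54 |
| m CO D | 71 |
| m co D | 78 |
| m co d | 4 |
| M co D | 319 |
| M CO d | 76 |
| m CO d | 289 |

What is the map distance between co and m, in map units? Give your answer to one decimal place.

18.2 map units

The two most frequent reciprocal classes, M co D and m CO d, are the parental types, so the F1 was M co D / m CO d.
The two rarest classes, M CO D and m co d, are the double crossovers. Comparing them with the parentals, only the co allele has switched, so co is the middle locus and the order is d – co – m.
Crossovers in the co–m interval produce the single-crossover classes m co D and M CO d (78 + 76 = 154) plus the double crossovers (9).
RF(co–m) = (154 + 9) / 896 = 163/896 = 0.1819 → 18.2 map units.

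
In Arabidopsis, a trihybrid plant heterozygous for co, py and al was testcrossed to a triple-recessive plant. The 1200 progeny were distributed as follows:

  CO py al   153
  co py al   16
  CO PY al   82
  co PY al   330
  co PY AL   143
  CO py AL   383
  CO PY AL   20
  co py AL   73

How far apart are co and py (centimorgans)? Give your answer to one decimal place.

15.9 centimorgans

The two most frequent reciprocal classes, co PY al and CO py AL, are the parental types, so the F1 was co PY al / CO py AL.
The two rarest classes, co py al and CO PY AL, are the double crossovers. Comparing them with the parentals, only the py allele has switched, so py is the middle locus and the order is co – py – al.
Crossovers in the co–py interval produce the single-crossover classes CO PY al and co py AL (82 + 73 = 155) plus the double crossovers (36).
RF(co–py) = (155 + 36) / 1200 = 191/1200 = 0.1592 → 15.9 centimorgans.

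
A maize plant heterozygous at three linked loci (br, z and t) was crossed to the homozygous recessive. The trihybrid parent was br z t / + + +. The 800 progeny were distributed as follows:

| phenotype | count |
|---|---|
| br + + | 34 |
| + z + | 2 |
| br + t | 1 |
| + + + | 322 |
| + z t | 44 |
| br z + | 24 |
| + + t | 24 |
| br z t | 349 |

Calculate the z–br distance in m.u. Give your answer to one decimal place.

The two rarest classes, br + t and + z +, are the double crossovers. Comparing them with the parentals, only the z allele has switched, so z is the middle locus and the order is t – z – br.
Crossovers in the z–br interval produce the single-crossover classes + z t and br + + (44 + 34 = 78) plus the double crossovers (3).
RF(z–br) = (78 + 3) / 800 = 81/800 = 0.1013 → 10.1 m.u.

10.1 m.u.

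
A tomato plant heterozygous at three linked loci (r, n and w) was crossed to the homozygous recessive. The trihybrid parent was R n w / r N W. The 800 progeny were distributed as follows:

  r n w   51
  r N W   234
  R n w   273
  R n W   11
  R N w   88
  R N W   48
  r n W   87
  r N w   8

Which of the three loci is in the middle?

The two rarest classes, R n W and r N w, are the double crossovers. Comparing them with the parentals, only the w allele has switched, so w is the middle locus and the order is r – w – n.

w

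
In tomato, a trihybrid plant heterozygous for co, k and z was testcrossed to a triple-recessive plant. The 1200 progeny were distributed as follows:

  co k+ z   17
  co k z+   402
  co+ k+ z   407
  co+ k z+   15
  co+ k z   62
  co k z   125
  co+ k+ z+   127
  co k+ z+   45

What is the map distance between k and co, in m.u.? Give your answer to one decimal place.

The two most frequent reciprocal classes, co k z+ and co+ k+ z, are the parental types, so the F1 was co k z+ / co+ k+ z.
The two rarest classes, co+ k z+ and co k+ z, are the double crossovers. Comparing them with the parentals, only the co allele has switched, so co is the middle locus and the order is z – co – k.
Crossovers in the co–k interval produce the single-crossover classes co k+ z+ and co+ k z (45 + 62 = 107) plus the double crossovers (32).
RF(co–k) = (107 + 32) / 1200 = 139/1200 = 0.1158 → 11.6 m.u.

11.6 m.u.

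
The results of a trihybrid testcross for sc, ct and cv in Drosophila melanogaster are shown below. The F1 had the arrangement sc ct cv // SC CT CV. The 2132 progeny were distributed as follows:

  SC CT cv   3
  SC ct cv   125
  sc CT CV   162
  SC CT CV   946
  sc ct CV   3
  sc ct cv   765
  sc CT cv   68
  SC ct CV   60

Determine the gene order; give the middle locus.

The two rarest classes, sc ct CV and SC CT cv, are the double crossovers. Comparing them with the parentals, only the cv allele has switched, so cv is the middle locus and the order is sc – cv – ct.

cv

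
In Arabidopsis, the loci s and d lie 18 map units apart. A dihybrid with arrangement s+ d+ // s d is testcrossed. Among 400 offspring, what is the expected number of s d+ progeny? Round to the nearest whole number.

36

A map distance of 18 map units corresponds to a recombination frequency of 0.180.
The F1 is s+ d+ / s d, so s d+ is a recombinant gamete class with expected frequency r/2 = 0.180/2 = 0.0900.
Expected number = 0.0900 × 400 = 36.00 ≈ 36.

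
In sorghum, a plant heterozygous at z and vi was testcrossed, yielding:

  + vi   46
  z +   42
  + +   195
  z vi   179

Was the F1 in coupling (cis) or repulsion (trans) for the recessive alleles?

The two most frequent classes are + + (195) and z vi (179); these are the parental (non-recombinant) types.
So the F1 carried + + on one chromosome and z vi on the other — the recessive alleles are on the same chromosome (cis / coupling).

cis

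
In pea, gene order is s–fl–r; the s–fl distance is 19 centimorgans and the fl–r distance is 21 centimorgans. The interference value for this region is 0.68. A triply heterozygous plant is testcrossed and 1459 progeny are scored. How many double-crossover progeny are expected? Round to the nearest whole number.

Map distances give recombination frequencies of 0.190 and 0.210 for the two intervals.
With interference 0.68 (so coincidence = 0.32), expected double-crossover frequency = 0.190 × 0.210 × 0.32 = 0.01277.
Expected number = 0.01277 × 1459 = 18.63 ≈ 19.

19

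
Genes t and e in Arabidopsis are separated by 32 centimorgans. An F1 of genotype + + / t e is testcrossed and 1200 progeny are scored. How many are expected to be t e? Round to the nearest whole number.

A map distance of 32 centimorgans corresponds to a recombination frequency of 0.320.
The F1 is + + / t e, so t e is a parental gamete class with expected frequency (1 − r)/2 = 0.680/2 = 0.3400.
Expected number = 0.3400 × 1200 = 408.00 ≈ 408.

408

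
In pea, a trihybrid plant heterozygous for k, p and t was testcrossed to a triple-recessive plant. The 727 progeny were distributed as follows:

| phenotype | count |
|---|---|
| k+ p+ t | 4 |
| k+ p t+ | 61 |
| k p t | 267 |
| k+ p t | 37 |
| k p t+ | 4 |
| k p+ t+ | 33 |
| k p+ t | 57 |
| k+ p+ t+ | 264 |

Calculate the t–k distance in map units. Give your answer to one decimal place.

The two most frequent reciprocal classes, k+ p+ t+ and k p t, are the parental types, so the F1 was k+ p+ t+ / k p t.
The two rarest classes, k+ p+ t and k p t+, are the double crossovers. Comparing them with the parentals, only the t allele has switched, so t is the middle locus and the order is p – t – k.
Crossovers in the t–k interval produce the single-crossover classes k p+ t+ and k+ p t (33 + 37 = 70) plus the double crossovers (8).
RF(t–k) = (70 + 8) / 727 = 78/727 = 0.1073 → 10.7 map units.

10.7 map units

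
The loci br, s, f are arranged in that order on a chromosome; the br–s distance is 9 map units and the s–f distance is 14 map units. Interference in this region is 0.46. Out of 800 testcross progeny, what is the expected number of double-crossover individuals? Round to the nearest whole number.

Map distances give recombination frequencies of 0.090 and 0.140 for the two intervals.
With interference 0.46 (so coincidence = 0.54), expected double-crossover frequency = 0.090 × 0.140 × 0.54 = 0.00680.
Expected number = 0.00680 × 800 = 5.44 ≈ 5.

5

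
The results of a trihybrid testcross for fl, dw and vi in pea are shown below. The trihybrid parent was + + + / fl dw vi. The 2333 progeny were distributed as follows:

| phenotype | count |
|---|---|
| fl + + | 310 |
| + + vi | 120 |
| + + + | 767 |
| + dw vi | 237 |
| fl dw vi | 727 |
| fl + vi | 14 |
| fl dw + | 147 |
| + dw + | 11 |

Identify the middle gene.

The two rarest classes, + dw + and fl + vi, are the double crossovers. Comparing them with the parentals, only the dw allele has switched, so dw is the middle locus and the order is fl – dw – vi.

dw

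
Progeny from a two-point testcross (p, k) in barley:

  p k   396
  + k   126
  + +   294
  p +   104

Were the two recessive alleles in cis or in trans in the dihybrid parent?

The two most frequent classes are + + (294) and p k (396); these are the parental (non-recombinant) types.
So the F1 carried + + on one chromosome and p k on the other — the recessive alleles are on the same chromosome (cis / coupling).

cis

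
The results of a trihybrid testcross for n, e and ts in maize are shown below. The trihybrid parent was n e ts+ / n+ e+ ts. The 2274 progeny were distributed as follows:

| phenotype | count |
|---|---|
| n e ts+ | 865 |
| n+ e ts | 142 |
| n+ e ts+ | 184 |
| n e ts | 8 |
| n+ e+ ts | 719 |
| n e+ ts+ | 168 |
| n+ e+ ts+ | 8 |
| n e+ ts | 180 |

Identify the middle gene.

ts

The two rarest classes, n e ts and n+ e+ ts+, are the double crossovers. Comparing them with the parentals, only the ts allele has switched, so ts is the middle locus and the order is n – ts – e.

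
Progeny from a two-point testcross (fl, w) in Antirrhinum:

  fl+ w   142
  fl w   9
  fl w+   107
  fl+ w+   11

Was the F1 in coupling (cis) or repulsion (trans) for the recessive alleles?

trans

The two most frequent classes are fl+ w (142) and fl w+ (107); these are the parental (non-recombinant) types.
So the F1 carried fl+ w on one chromosome and fl w+ on the other — the recessive alleles are on opposite chromosomes (trans / repulsion).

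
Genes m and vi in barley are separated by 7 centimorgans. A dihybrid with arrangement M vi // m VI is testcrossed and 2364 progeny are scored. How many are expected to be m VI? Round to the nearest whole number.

A map distance of 7 centimorgans corresponds to a recombination frequency of 0.070.
The F1 is M vi / m VI, so m VI is a parental gamete class with expected frequency (1 − r)/2 = 0.930/2 = 0.4650.
Expected number = 0.4650 × 2364 = 1099.26 ≈ 1099.

1099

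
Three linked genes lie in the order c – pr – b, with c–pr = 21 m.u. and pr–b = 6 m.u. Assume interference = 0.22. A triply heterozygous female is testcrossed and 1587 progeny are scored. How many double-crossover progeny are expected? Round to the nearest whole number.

16

Map distances give recombination frequencies of 0.210 and 0.060 for the two intervals.
With interference 0.22 (so coincidence = 0.78), expected double-crossover frequency = 0.210 × 0.060 × 0.78 = 0.00983.
Expected number = 0.00983 × 1587 = 15.60 ≈ 16.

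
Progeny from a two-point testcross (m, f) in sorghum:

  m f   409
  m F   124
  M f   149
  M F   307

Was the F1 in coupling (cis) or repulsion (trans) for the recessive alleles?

The two most frequent classes are M F (307) and m f (409); these are the parental (non-recombinant) types.
So the F1 carried M F on one chromosome and m f on the other — the recessive alleles are on the same chromosome (cis / coupling).

cis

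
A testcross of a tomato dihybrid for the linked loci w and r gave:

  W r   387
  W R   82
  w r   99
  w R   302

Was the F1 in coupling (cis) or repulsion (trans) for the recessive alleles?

trans

The two most frequent classes are W r (387) and w R (302); these are the parental (non-recombinant) types.
So the F1 carried W r on one chromosome and w R on the other — the recessive alleles are on opposite chromosomes (trans / repulsion).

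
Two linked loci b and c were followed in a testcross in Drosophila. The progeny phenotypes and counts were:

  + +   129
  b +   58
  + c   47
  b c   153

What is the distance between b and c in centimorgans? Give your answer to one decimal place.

27.1 centimorgans

The two most frequent classes, + + (129) and b c (153), are the parental types, so the F1 was + + / b c.
The recombinant classes are + c and b +: 47 + 58 = 105.
Recombination frequency = 105/387 = 0.2713 ≈ 27.1%, i.e. 27.1 centimorgans.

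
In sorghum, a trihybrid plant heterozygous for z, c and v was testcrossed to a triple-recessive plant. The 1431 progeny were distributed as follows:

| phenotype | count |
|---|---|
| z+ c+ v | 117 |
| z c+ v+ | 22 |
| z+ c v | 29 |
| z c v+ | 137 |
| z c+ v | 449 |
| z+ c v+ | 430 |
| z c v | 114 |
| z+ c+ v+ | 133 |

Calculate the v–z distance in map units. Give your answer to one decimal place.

The two most frequent reciprocal classes, z+ c v+ and z c+ v, are the parental types, so the F1 was z+ c v+ / z c+ v.
The two rarest classes, z+ c v and z c+ v+, are the double crossovers. Comparing them with the parentals, only the v allele has switched, so v is the middle locus and the order is z – v – c.
Crossovers in the z–v interval produce the single-crossover classes z c v+ and z+ c+ v (137 + 117 = 254) plus the double crossovers (51).
RF(z–v) = (254 + 51) / 1431 = 305/1431 = 0.2131 → 21.3 map units.

21.3 map units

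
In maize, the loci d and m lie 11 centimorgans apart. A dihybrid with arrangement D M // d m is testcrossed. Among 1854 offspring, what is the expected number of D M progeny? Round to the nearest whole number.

A map distance of 11 centimorgans corresponds to a recombination frequency of 0.110.
The F1 is D M / d m, so D M is a parental gamete class with expected frequency (1 − r)/2 = 0.890/2 = 0.4450.
Expected number = 0.4450 × 1854 = 825.03 ≈ 825.

825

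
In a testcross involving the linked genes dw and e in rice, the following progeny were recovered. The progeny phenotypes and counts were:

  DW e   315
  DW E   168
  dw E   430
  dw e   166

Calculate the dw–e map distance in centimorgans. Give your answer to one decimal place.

31.0 centimorgans

The two most frequent classes, DW e (315) and dw E (430), are the parental types, so the F1 was DW e / dw E.
The recombinant classes are DW E and dw e: 168 + 166 = 334.
Recombination frequency = 334/1079 = 0.3095 ≈ 31.0%, i.e. 31.0 centimorgans.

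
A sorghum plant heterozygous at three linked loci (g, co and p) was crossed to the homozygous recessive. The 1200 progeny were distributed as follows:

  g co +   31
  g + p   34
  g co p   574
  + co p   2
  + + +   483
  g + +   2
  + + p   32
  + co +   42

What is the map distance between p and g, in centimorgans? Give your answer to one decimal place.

The two most frequent reciprocal classes, + + + and g co p, are the parental types, so the F1 was + + + / g co p.
The two rarest classes, g + + and + co p, are the double crossovers. Comparing them with the parentals, only the g allele has switched, so g is the middle locus and the order is co – g – p.
Crossovers in the g–p interval produce the single-crossover classes + + p and g co + (32 + 31 = 63) plus the double crossovers (4).
RF(g–p) = (63 + 4) / 1200 = 67/1200 = 0.0558 → 5.6 centimorgans.

5.6 centimorgans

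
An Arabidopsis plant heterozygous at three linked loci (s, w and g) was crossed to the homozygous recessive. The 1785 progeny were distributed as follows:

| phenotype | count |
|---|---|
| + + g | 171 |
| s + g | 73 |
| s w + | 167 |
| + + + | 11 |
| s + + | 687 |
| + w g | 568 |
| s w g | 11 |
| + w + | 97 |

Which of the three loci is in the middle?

s

The two most frequent reciprocal classes, + w g and s + +, are the parental types, so the F1 was + w g / s + +.
The two rarest classes, s w g and + + +, are the double crossovers. Comparing them with the parentals, only the s allele has switched, so s is the middle locus and the order is w – s – g.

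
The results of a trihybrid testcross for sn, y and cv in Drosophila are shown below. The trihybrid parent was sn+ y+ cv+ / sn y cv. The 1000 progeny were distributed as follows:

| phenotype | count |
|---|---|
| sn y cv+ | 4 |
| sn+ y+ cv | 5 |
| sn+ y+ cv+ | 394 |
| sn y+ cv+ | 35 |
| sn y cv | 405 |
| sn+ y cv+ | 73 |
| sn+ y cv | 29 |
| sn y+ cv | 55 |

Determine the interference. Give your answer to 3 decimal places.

The two rarest classes, sn+ y+ cv and sn y cv+, are the double crossovers. Comparing them with the parentals, only the cv allele has switched, so cv is the middle locus and the order is sn – cv – y.
sn–cv: (64 + 9)/1000 = 0.0730; cv–y: (128 + 9)/1000 = 0.1370.
Expected DCO frequency = 0.0730 × 0.1370 ≈ 0.01000; observed = 9/1000 ≈ 0.00900.
Coefficient of coincidence = 0.00900/0.01000 ≈ 0.900; interference = 1 − 0.900 = 0.100.

0.100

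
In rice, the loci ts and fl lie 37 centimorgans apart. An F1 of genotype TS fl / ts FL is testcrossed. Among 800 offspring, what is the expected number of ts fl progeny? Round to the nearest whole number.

A map distance of 37 centimorgans corresponds to a recombination frequency of 0.370.
The F1 is TS fl / ts FL, so ts fl is a recombinant gamete class with expected frequency r/2 = 0.370/2 = 0.1850.
Expected number = 0.1850 × 800 = 148.00 ≈ 148.

148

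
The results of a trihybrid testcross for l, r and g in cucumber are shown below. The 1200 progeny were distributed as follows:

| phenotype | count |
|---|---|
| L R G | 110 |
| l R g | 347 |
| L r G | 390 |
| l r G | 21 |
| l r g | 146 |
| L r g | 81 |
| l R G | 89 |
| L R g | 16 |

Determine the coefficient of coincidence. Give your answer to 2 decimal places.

The two most frequent reciprocal classes, L r G and l R g, are the parental types, so the F1 was L r G / l R g.
The two rarest classes, l r G and L R g, are the double crossovers. Comparing them with the parentals, only the l allele has switched, so l is the middle locus and the order is g – l – r.
g–l: (170 + 37)/1200 = 0.1725; l–r: (256 + 37)/1200 = 0.2442.
Expected DCO frequency = 0.1725 × 0.2442 ≈ 0.04212; observed = 37/1200 ≈ 0.03083.
Coefficient of coincidence = 0.03083/0.04212 ≈ 0.73.

0.73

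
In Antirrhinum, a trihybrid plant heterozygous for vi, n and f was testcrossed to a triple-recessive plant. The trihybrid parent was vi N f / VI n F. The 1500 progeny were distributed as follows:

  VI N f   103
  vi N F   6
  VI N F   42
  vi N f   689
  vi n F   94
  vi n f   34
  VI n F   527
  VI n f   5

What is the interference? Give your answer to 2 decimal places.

The two rarest classes, vi N F and VI n f, are the double crossovers. Comparing them with the parentals, only the f allele has switched, so f is the middle locus and the order is vi – f – n.
vi–f: (197 + 11)/1500 = 0.1387; f–n: (76 + 11)/1500 = 0.0580.
Expected DCO frequency = 0.1387 × 0.0580 ≈ 0.00804; observed = 11/1500 ≈ 0.00733.
Coefficient of coincidence = 0.00733/0.00804 ≈ 0.91; interference = 1 − 0.91 = 0.09.

0.09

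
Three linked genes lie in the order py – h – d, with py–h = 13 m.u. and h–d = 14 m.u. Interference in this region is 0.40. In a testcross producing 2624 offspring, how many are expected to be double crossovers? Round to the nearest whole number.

29

Map distances give recombination frequencies of 0.130 and 0.140 for the two intervals.
With interference 0.40 (so coincidence = 0.60), expected double-crossover frequency = 0.130 × 0.140 × 0.60 = 0.01092.
Expected number = 0.01092 × 2624 = 28.65 ≈ 29.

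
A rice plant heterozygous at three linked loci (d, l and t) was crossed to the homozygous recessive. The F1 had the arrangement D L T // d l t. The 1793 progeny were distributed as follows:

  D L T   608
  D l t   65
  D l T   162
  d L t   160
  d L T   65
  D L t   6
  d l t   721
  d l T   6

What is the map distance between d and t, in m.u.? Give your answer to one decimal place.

7.9 m.u.

The two rarest classes, D L t and d l T, are the double crossovers. Comparing them with the parentals, only the t allele has switched, so t is the middle locus and the order is l – t – d.
Crossovers in the t–d interval produce the single-crossover classes d L T and D l t (65 + 65 = 130) plus the double crossovers (12).
RF(t–d) = (130 + 12) / 1793 = 142/1793 = 0.0792 → 7.9 m.u.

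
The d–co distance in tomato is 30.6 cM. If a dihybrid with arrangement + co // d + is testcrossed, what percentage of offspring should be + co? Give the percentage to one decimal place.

34.7%

A map distance of 30.6 cM corresponds to a recombination frequency of 0.306.
The F1 is + co / d +, so + co is a parental gamete class with expected frequency (1 − r)/2 = 0.694/2 = 0.3470.
That is 0.3470 = 34.7% of the progeny.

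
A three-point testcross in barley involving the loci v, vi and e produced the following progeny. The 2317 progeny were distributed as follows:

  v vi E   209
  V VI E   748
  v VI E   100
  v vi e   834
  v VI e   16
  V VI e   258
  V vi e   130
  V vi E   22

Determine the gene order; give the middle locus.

vi

The two most frequent reciprocal classes, V VI E and v vi e, are the parental types, so the F1 was V VI E / v vi e.
The two rarest classes, V vi E and v VI e, are the double crossovers. Comparing them with the parentals, only the vi allele has switched, so vi is the middle locus and the order is v – vi – e.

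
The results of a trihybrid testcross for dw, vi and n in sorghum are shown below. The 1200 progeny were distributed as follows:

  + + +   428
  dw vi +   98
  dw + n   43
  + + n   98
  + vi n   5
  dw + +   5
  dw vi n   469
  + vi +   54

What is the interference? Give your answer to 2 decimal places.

0.46

The two most frequent reciprocal classes, + + + and dw vi n, are the parental types, so the F1 was + + + / dw vi n.
The two rarest classes, dw + + and + vi n, are the double crossovers. Comparing them with the parentals, only the dw allele has switched, so dw is the middle locus and the order is n – dw – vi.
n–dw: (196 + 10)/1200 = 0.1717; dw–vi: (97 + 10)/1200 = 0.0892.
Expected DCO frequency = 0.1717 × 0.0892 ≈ 0.01532; observed = 10/1200 ≈ 0.00833.
Coefficient of coincidence = 0.00833/0.01532 ≈ 0.54; interference = 1 − 0.54 = 0.46.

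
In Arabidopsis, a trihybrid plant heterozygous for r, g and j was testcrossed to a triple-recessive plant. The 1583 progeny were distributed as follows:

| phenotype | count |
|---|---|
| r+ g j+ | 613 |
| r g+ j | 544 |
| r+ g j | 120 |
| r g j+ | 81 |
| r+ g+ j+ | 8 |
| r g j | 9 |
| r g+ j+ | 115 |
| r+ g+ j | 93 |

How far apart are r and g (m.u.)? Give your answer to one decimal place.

The two most frequent reciprocal classes, r+ g j+ and r g+ j, are the parental types, so the F1 was r+ g j+ / r g+ j.
The two rarest classes, r+ g+ j+ and r g j, are the double crossovers. Comparing them with the parentals, only the g allele has switched, so g is the middle locus and the order is j – g – r.
Crossovers in the g–r interval produce the single-crossover classes r g j+ and r+ g+ j (81 + 93 = 174) plus the double crossovers (17).
RF(g–r) = (174 + 17) / 1583 = 191/1583 = 0.1207 → 12.1 m.u.

12.1 m.u.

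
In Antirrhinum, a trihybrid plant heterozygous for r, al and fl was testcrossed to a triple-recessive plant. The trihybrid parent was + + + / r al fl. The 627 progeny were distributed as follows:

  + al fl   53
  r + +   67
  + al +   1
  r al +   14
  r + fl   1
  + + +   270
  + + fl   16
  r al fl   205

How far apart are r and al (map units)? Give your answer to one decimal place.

19.5 map units

The two rarest classes, + al + and r + fl, are the double crossovers. Comparing them with the parentals, only the al allele has switched, so al is the middle locus and the order is fl – al – r.
Crossovers in the al–r interval produce the single-crossover classes r + + and + al fl (67 + 53 = 120) plus the double crossovers (2).
RF(al–r) = (120 + 2) / 627 = 122/627 = 0.1946 → 19.5 map units.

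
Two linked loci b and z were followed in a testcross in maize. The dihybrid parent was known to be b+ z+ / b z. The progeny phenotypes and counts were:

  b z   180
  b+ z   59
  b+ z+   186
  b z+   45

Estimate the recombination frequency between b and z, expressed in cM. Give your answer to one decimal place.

The recombinant classes are b+ z and b z+: 59 + 45 = 104.
Recombination frequency = 104/470 = 0.2213 ≈ 22.1%, i.e. 22.1 cM.

22.1 cM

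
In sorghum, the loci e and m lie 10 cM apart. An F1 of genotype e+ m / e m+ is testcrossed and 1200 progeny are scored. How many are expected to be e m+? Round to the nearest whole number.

A map distance of 10 cM corresponds to a recombination frequency of 0.100.
The F1 is e+ m / e m+, so e m+ is a parental gamete class with expected frequency (1 − r)/2 = 0.900/2 = 0.4500.
Expected number = 0.4500 × 1200 = 540.00 ≈ 540.

540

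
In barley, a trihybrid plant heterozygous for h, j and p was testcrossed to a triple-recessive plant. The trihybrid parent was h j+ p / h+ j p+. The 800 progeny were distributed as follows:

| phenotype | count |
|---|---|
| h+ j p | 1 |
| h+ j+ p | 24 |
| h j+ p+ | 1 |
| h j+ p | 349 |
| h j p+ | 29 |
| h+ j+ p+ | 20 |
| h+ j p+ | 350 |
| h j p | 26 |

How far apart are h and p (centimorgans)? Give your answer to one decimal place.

The two rarest classes, h j+ p+ and h+ j p, are the double crossovers. Comparing them with the parentals, only the p allele has switched, so p is the middle locus and the order is j – p – h.
Crossovers in the p–h interval produce the single-crossover classes h+ j+ p and h j p+ (24 + 29 = 53) plus the double crossovers (2).
RF(p–h) = (53 + 2) / 800 = 55/800 = 0.0688 → 6.9 centimorgans.

6.9 centimorgans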